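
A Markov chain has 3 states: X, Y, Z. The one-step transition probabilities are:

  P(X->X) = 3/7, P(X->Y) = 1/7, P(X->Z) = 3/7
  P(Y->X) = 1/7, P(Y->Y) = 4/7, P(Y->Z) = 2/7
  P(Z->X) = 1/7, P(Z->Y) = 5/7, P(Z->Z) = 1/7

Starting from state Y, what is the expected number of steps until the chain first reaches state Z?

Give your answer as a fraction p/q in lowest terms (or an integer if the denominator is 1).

Answer: 35/11

Derivation:
Let h_i = expected steps to first reach Z from state i.
Boundary: h_Z = 0.
First-step equations for the other states:
  h_X = 1 + 3/7*h_X + 1/7*h_Y + 3/7*h_Z
  h_Y = 1 + 1/7*h_X + 4/7*h_Y + 2/7*h_Z

Substituting h_Z = 0 and rearranging gives the linear system (I - Q) h = 1:
  [4/7, -1/7] . (h_X, h_Y) = 1
  [-1/7, 3/7] . (h_X, h_Y) = 1

Solving yields:
  h_X = 28/11
  h_Y = 35/11

Starting state is Y, so the expected hitting time is h_Y = 35/11.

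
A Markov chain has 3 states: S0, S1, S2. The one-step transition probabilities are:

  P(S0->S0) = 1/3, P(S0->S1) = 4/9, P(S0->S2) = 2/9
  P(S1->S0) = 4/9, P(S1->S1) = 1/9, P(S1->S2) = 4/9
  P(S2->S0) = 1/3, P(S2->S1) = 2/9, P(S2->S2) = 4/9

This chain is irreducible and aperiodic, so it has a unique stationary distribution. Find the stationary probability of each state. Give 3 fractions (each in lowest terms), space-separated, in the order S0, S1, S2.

The stationary distribution satisfies pi = pi * P, i.e.:
  pi_S0 = 1/3*pi_S0 + 4/9*pi_S1 + 1/3*pi_S2
  pi_S1 = 4/9*pi_S0 + 1/9*pi_S1 + 2/9*pi_S2
  pi_S2 = 2/9*pi_S0 + 4/9*pi_S1 + 4/9*pi_S2
with normalization: pi_S0 + pi_S1 + pi_S2 = 1.

Using the first 2 balance equations plus normalization, the linear system A*pi = b is:
  [-2/3, 4/9, 1/3] . pi = 0
  [4/9, -8/9, 2/9] . pi = 0
  [1, 1, 1] . pi = 1

Solving yields:
  pi_S0 = 4/11
  pi_S1 = 3/11
  pi_S2 = 4/11

Verification (pi * P):
  4/11*1/3 + 3/11*4/9 + 4/11*1/3 = 4/11 = pi_S0  (ok)
  4/11*4/9 + 3/11*1/9 + 4/11*2/9 = 3/11 = pi_S1  (ok)
  4/11*2/9 + 3/11*4/9 + 4/11*4/9 = 4/11 = pi_S2  (ok)

Answer: 4/11 3/11 4/11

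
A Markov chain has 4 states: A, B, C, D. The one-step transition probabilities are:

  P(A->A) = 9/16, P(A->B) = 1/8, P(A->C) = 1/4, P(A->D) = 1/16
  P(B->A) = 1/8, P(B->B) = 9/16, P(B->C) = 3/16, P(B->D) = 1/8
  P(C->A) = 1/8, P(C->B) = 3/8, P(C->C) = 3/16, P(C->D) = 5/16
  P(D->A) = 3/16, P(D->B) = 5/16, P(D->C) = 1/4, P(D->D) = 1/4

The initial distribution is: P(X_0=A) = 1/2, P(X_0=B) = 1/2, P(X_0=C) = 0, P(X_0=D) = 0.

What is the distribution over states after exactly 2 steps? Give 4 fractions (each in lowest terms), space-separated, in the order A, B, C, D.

Answer: 9/32 89/256 55/256 5/32

Derivation:
Propagating the distribution step by step (d_{t+1} = d_t * P):
d_0 = (A=1/2, B=1/2, C=0, D=0)
  d_1[A] = 1/2*9/16 + 1/2*1/8 + 0*1/8 + 0*3/16 = 11/32
  d_1[B] = 1/2*1/8 + 1/2*9/16 + 0*3/8 + 0*5/16 = 11/32
  d_1[C] = 1/2*1/4 + 1/2*3/16 + 0*3/16 + 0*1/4 = 7/32
  d_1[D] = 1/2*1/16 + 1/2*1/8 + 0*5/16 + 0*1/4 = 3/32
d_1 = (A=11/32, B=11/32, C=7/32, D=3/32)
  d_2[A] = 11/32*9/16 + 11/32*1/8 + 7/32*1/8 + 3/32*3/16 = 9/32
  d_2[B] = 11/32*1/8 + 11/32*9/16 + 7/32*3/8 + 3/32*5/16 = 89/256
  d_2[C] = 11/32*1/4 + 11/32*3/16 + 7/32*3/16 + 3/32*1/4 = 55/256
  d_2[D] = 11/32*1/16 + 11/32*1/8 + 7/32*5/16 + 3/32*1/4 = 5/32
d_2 = (A=9/32, B=89/256, C=55/256, D=5/32)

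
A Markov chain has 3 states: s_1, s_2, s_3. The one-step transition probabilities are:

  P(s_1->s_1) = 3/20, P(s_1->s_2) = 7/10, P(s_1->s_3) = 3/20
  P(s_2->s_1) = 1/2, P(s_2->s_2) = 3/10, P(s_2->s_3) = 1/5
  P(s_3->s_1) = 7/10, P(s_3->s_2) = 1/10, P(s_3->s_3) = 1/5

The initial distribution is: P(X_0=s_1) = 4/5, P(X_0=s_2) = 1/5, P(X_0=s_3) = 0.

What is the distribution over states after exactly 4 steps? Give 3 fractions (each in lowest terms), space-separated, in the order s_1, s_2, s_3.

Answer: 161183/400000 41597/100000 72429/400000

Derivation:
Propagating the distribution step by step (d_{t+1} = d_t * P):
d_0 = (s_1=4/5, s_2=1/5, s_3=0)
  d_1[s_1] = 4/5*3/20 + 1/5*1/2 + 0*7/10 = 11/50
  d_1[s_2] = 4/5*7/10 + 1/5*3/10 + 0*1/10 = 31/50
  d_1[s_3] = 4/5*3/20 + 1/5*1/5 + 0*1/5 = 4/25
d_1 = (s_1=11/50, s_2=31/50, s_3=4/25)
  d_2[s_1] = 11/50*3/20 + 31/50*1/2 + 4/25*7/10 = 91/200
  d_2[s_2] = 11/50*7/10 + 31/50*3/10 + 4/25*1/10 = 89/250
  d_2[s_3] = 11/50*3/20 + 31/50*1/5 + 4/25*1/5 = 189/1000
d_2 = (s_1=91/200, s_2=89/250, s_3=189/1000)
  d_3[s_1] = 91/200*3/20 + 89/250*1/2 + 189/1000*7/10 = 7571/20000
  d_3[s_2] = 91/200*7/10 + 89/250*3/10 + 189/1000*1/10 = 2221/5000
  d_3[s_3] = 91/200*3/20 + 89/250*1/5 + 189/1000*1/5 = 709/4000
d_3 = (s_1=7571/20000, s_2=2221/5000, s_3=709/4000)
  d_4[s_1] = 7571/20000*3/20 + 2221/5000*1/2 + 709/4000*7/10 = 161183/400000
  d_4[s_2] = 7571/20000*7/10 + 2221/5000*3/10 + 709/4000*1/10 = 41597/100000
  d_4[s_3] = 7571/20000*3/20 + 2221/5000*1/5 + 709/4000*1/5 = 72429/400000
d_4 = (s_1=161183/400000, s_2=41597/100000, s_3=72429/400000)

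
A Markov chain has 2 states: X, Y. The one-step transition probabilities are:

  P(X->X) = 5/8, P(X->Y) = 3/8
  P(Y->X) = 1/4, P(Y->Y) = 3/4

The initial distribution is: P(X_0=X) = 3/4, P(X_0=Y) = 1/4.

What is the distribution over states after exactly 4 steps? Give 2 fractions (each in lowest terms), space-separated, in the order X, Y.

Propagating the distribution step by step (d_{t+1} = d_t * P):
d_0 = (X=3/4, Y=1/4)
  d_1[X] = 3/4*5/8 + 1/4*1/4 = 17/32
  d_1[Y] = 3/4*3/8 + 1/4*3/4 = 15/32
d_1 = (X=17/32, Y=15/32)
  d_2[X] = 17/32*5/8 + 15/32*1/4 = 115/256
  d_2[Y] = 17/32*3/8 + 15/32*3/4 = 141/256
d_2 = (X=115/256, Y=141/256)
  d_3[X] = 115/256*5/8 + 141/256*1/4 = 857/2048
  d_3[Y] = 115/256*3/8 + 141/256*3/4 = 1191/2048
d_3 = (X=857/2048, Y=1191/2048)
  d_4[X] = 857/2048*5/8 + 1191/2048*1/4 = 6667/16384
  d_4[Y] = 857/2048*3/8 + 1191/2048*3/4 = 9717/16384
d_4 = (X=6667/16384, Y=9717/16384)

Answer: 6667/16384 9717/16384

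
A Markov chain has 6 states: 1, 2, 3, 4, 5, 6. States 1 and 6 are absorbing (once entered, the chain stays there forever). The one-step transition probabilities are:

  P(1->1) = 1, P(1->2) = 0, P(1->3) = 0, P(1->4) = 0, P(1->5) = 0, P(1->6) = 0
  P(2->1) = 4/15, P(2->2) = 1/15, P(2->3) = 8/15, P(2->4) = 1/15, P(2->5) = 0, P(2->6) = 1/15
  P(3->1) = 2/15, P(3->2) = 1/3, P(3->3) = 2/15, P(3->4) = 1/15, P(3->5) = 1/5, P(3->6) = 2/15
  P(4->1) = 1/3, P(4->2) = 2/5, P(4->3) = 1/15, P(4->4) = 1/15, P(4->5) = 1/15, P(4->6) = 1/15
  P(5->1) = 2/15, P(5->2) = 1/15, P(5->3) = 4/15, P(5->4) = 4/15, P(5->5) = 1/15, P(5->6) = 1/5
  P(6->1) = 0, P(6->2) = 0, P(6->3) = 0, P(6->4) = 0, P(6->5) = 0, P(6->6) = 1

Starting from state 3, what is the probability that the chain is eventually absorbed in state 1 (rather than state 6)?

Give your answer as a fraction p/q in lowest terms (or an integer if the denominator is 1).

Answer: 695/1146

Derivation:
Let a_i = P(absorbed in 1 | start in state i).
Boundary conditions: a_1 = 1, a_6 = 0.
For each transient state i, a_i = sum_j P(i->j) * a_j:
  a_2 = 4/15*a_1 + 1/15*a_2 + 8/15*a_3 + 1/15*a_4 + 0*a_5 + 1/15*a_6
  a_3 = 2/15*a_1 + 1/3*a_2 + 2/15*a_3 + 1/15*a_4 + 1/5*a_5 + 2/15*a_6
  a_4 = 1/3*a_1 + 2/5*a_2 + 1/15*a_3 + 1/15*a_4 + 1/15*a_5 + 1/15*a_6
  a_5 = 2/15*a_1 + 1/15*a_2 + 4/15*a_3 + 4/15*a_4 + 1/15*a_5 + 1/5*a_6

Substituting a_1 = 1 and a_6 = 0, rearrange to (I - Q) a = r where r[i] = P(i -> 1):
  [14/15, -8/15, -1/15, 0] . (a_2, a_3, a_4, a_5) = 4/15
  [-1/3, 13/15, -1/15, -1/5] . (a_2, a_3, a_4, a_5) = 2/15
  [-2/5, -1/15, 14/15, -1/15] . (a_2, a_3, a_4, a_5) = 1/3
  [-1/15, -4/15, -4/15, 14/15] . (a_2, a_3, a_4, a_5) = 2/15

Solving yields:
  a_2 = 2485/3629
  a_3 = 695/1146
  a_4 = 8002/10887
  a_5 = 659/1146

Starting state is 3, so the absorption probability is a_3 = 695/1146.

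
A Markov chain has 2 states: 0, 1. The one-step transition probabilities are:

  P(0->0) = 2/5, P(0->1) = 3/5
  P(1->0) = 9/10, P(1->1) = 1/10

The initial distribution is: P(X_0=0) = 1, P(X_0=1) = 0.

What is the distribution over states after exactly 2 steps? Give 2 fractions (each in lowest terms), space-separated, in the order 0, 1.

Answer: 7/10 3/10

Derivation:
Propagating the distribution step by step (d_{t+1} = d_t * P):
d_0 = (0=1, 1=0)
  d_1[0] = 1*2/5 + 0*9/10 = 2/5
  d_1[1] = 1*3/5 + 0*1/10 = 3/5
d_1 = (0=2/5, 1=3/5)
  d_2[0] = 2/5*2/5 + 3/5*9/10 = 7/10
  d_2[1] = 2/5*3/5 + 3/5*1/10 = 3/10
d_2 = (0=7/10, 1=3/10)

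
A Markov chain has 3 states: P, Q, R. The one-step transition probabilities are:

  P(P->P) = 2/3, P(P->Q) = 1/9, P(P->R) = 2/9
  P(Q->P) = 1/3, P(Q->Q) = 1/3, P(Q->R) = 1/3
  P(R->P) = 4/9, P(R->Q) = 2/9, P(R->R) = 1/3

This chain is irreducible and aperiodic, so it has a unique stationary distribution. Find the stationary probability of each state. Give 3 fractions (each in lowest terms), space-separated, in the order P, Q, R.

Answer: 6/11 2/11 3/11

Derivation:
The stationary distribution satisfies pi = pi * P, i.e.:
  pi_P = 2/3*pi_P + 1/3*pi_Q + 4/9*pi_R
  pi_Q = 1/9*pi_P + 1/3*pi_Q + 2/9*pi_R
  pi_R = 2/9*pi_P + 1/3*pi_Q + 1/3*pi_R
with normalization: pi_P + pi_Q + pi_R = 1.

Using the first 2 balance equations plus normalization, the linear system A*pi = b is:
  [-1/3, 1/3, 4/9] . pi = 0
  [1/9, -2/3, 2/9] . pi = 0
  [1, 1, 1] . pi = 1

Solving yields:
  pi_P = 6/11
  pi_Q = 2/11
  pi_R = 3/11

Verification (pi * P):
  6/11*2/3 + 2/11*1/3 + 3/11*4/9 = 6/11 = pi_P  (ok)
  6/11*1/9 + 2/11*1/3 + 3/11*2/9 = 2/11 = pi_Q  (ok)
  6/11*2/9 + 2/11*1/3 + 3/11*1/3 = 3/11 = pi_R  (ok)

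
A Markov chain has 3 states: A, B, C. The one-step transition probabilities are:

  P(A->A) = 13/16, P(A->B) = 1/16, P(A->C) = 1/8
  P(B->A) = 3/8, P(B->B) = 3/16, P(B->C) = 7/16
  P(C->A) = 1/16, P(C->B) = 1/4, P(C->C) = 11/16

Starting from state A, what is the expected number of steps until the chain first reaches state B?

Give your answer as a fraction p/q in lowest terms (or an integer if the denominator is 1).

Answer: 112/13

Derivation:
Let h_i = expected steps to first reach B from state i.
Boundary: h_B = 0.
First-step equations for the other states:
  h_A = 1 + 13/16*h_A + 1/16*h_B + 1/8*h_C
  h_C = 1 + 1/16*h_A + 1/4*h_B + 11/16*h_C

Substituting h_B = 0 and rearranging gives the linear system (I - Q) h = 1:
  [3/16, -1/8] . (h_A, h_C) = 1
  [-1/16, 5/16] . (h_A, h_C) = 1

Solving yields:
  h_A = 112/13
  h_C = 64/13

Starting state is A, so the expected hitting time is h_A = 112/13.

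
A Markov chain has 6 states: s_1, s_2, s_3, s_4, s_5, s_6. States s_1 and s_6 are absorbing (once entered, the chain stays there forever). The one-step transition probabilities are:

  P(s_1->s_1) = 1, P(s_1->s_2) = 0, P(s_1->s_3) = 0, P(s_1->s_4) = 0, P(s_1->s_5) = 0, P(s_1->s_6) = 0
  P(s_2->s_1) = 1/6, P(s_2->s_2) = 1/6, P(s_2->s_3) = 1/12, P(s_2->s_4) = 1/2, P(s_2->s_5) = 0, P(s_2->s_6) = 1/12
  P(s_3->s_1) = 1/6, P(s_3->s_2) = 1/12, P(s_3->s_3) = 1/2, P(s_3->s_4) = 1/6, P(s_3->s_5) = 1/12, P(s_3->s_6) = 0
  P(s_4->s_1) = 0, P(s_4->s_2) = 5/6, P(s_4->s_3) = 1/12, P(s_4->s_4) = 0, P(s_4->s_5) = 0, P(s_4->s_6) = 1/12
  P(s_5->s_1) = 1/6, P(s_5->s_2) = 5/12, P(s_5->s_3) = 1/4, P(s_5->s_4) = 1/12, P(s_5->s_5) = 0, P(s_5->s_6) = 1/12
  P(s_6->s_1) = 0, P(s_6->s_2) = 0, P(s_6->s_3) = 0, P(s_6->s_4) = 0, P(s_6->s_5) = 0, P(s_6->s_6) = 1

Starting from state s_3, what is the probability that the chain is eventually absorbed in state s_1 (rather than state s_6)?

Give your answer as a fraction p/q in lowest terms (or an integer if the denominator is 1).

Answer: 1234/1667

Derivation:
Let a_i = P(absorbed in s_1 | start in state i).
Boundary conditions: a_s_1 = 1, a_s_6 = 0.
For each transient state i, a_i = sum_j P(i->j) * a_j:
  a_s_2 = 1/6*a_s_1 + 1/6*a_s_2 + 1/12*a_s_3 + 1/2*a_s_4 + 0*a_s_5 + 1/12*a_s_6
  a_s_3 = 1/6*a_s_1 + 1/12*a_s_2 + 1/2*a_s_3 + 1/6*a_s_4 + 1/12*a_s_5 + 0*a_s_6
  a_s_4 = 0*a_s_1 + 5/6*a_s_2 + 1/12*a_s_3 + 0*a_s_4 + 0*a_s_5 + 1/12*a_s_6
  a_s_5 = 1/6*a_s_1 + 5/12*a_s_2 + 1/4*a_s_3 + 1/12*a_s_4 + 0*a_s_5 + 1/12*a_s_6

Substituting a_s_1 = 1 and a_s_6 = 0, rearrange to (I - Q) a = r where r[i] = P(i -> s_1):
  [5/6, -1/12, -1/2, 0] . (a_s_2, a_s_3, a_s_4, a_s_5) = 1/6
  [-1/12, 1/2, -1/6, -1/12] . (a_s_2, a_s_3, a_s_4, a_s_5) = 1/6
  [-5/6, -1/12, 1, 0] . (a_s_2, a_s_3, a_s_4, a_s_5) = 0
  [-5/12, -1/4, -1/12, 1] . (a_s_2, a_s_3, a_s_4, a_s_5) = 1/6

Solving yields:
  a_s_2 = 1037/1667
  a_s_3 = 1234/1667
  a_s_4 = 967/1667
  a_s_5 = 1099/1667

Starting state is s_3, so the absorption probability is a_s_3 = 1234/1667.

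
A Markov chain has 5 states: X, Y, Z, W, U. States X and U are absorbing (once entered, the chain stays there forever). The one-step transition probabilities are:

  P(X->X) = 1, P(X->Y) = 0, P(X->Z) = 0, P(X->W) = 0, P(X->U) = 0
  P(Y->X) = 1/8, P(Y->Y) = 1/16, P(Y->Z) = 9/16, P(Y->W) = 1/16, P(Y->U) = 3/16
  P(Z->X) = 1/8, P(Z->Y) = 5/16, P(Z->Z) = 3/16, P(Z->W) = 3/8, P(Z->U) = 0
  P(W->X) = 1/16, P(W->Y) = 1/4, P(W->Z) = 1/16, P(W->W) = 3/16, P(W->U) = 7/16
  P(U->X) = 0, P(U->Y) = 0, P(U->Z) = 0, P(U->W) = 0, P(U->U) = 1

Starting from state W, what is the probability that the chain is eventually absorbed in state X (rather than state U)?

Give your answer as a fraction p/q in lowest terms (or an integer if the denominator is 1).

Answer: 122/529

Derivation:
Let a_i = P(absorbed in X | start in state i).
Boundary conditions: a_X = 1, a_U = 0.
For each transient state i, a_i = sum_j P(i->j) * a_j:
  a_Y = 1/8*a_X + 1/16*a_Y + 9/16*a_Z + 1/16*a_W + 3/16*a_U
  a_Z = 1/8*a_X + 5/16*a_Y + 3/16*a_Z + 3/8*a_W + 0*a_U
  a_W = 1/16*a_X + 1/4*a_Y + 1/16*a_Z + 3/16*a_W + 7/16*a_U

Substituting a_X = 1 and a_U = 0, rearrange to (I - Q) a = r where r[i] = P(i -> X):
  [15/16, -9/16, -1/16] . (a_Y, a_Z, a_W) = 1/8
  [-5/16, 13/16, -3/8] . (a_Y, a_Z, a_W) = 1/8
  [-1/4, -1/16, 13/16] . (a_Y, a_Z, a_W) = 1/16

Solving yields:
  a_Y = 629/1587
  a_Z = 655/1587
  a_W = 122/529

Starting state is W, so the absorption probability is a_W = 122/529.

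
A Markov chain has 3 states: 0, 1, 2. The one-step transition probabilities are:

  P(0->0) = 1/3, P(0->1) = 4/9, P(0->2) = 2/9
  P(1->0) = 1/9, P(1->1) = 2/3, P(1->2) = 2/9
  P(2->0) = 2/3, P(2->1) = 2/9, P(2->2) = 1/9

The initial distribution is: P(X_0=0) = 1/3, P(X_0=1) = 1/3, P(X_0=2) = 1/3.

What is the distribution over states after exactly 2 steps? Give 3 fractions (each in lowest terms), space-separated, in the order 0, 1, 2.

Answer: 8/27 122/243 49/243

Derivation:
Propagating the distribution step by step (d_{t+1} = d_t * P):
d_0 = (0=1/3, 1=1/3, 2=1/3)
  d_1[0] = 1/3*1/3 + 1/3*1/9 + 1/3*2/3 = 10/27
  d_1[1] = 1/3*4/9 + 1/3*2/3 + 1/3*2/9 = 4/9
  d_1[2] = 1/3*2/9 + 1/3*2/9 + 1/3*1/9 = 5/27
d_1 = (0=10/27, 1=4/9, 2=5/27)
  d_2[0] = 10/27*1/3 + 4/9*1/9 + 5/27*2/3 = 8/27
  d_2[1] = 10/27*4/9 + 4/9*2/3 + 5/27*2/9 = 122/243
  d_2[2] = 10/27*2/9 + 4/9*2/9 + 5/27*1/9 = 49/243
d_2 = (0=8/27, 1=122/243, 2=49/243)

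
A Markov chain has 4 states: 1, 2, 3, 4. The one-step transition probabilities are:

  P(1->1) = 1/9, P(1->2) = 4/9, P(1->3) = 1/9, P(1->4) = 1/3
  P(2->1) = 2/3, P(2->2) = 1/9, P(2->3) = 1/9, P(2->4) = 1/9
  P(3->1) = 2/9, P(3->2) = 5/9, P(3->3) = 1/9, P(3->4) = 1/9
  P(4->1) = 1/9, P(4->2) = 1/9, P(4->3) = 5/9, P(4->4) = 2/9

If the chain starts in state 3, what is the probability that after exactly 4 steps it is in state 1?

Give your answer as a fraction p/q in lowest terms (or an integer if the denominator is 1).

Answer: 2056/6561

Derivation:
Computing P^4 by repeated multiplication:
P^1 =
  1: [1/9, 4/9, 1/9, 1/3]
  2: [2/3, 1/9, 1/9, 1/9]
  3: [2/9, 5/9, 1/9, 1/9]
  4: [1/9, 1/9, 5/9, 2/9]
P^2 =
  1: [10/27, 16/81, 7/27, 14/81]
  2: [5/27, 31/81, 13/81, 22/81]
  3: [35/81, 19/81, 13/81, 14/81]
  4: [19/81, 32/81, 17/81, 13/81]
P^3 =
  1: [182/729, 85/243, 137/729, 155/729]
  2: [83/243, 178/729, 169/729, 133/729]
  3: [7/27, 238/729, 137/729, 55/243]
  4: [86/243, 206/729, 133/729, 44/243]
P^4 =
  1: [2141/6561, 1823/6561, 1349/6561, 416/2187]
  2: [596/2187, 2152/6561, 1261/6561, 1360/6561]
  3: [2056/6561, 1844/6561, 463/2187, 424/2187]
  4: [1892/6561, 2035/6561, 419/2187, 17/81]

(P^4)[3 -> 1] = 2056/6561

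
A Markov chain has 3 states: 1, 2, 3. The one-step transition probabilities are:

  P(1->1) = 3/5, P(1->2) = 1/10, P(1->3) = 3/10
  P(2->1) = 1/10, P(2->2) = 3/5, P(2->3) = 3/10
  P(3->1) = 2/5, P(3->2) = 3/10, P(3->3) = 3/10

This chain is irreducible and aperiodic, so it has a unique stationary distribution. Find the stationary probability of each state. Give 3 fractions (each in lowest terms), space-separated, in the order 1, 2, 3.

The stationary distribution satisfies pi = pi * P, i.e.:
  pi_1 = 3/5*pi_1 + 1/10*pi_2 + 2/5*pi_3
  pi_2 = 1/10*pi_1 + 3/5*pi_2 + 3/10*pi_3
  pi_3 = 3/10*pi_1 + 3/10*pi_2 + 3/10*pi_3
with normalization: pi_1 + pi_2 + pi_3 = 1.

Using the first 2 balance equations plus normalization, the linear system A*pi = b is:
  [-2/5, 1/10, 2/5] . pi = 0
  [1/10, -2/5, 3/10] . pi = 0
  [1, 1, 1] . pi = 1

Solving yields:
  pi_1 = 19/50
  pi_2 = 8/25
  pi_3 = 3/10

Verification (pi * P):
  19/50*3/5 + 8/25*1/10 + 3/10*2/5 = 19/50 = pi_1  (ok)
  19/50*1/10 + 8/25*3/5 + 3/10*3/10 = 8/25 = pi_2  (ok)
  19/50*3/10 + 8/25*3/10 + 3/10*3/10 = 3/10 = pi_3  (ok)

Answer: 19/50 8/25 3/10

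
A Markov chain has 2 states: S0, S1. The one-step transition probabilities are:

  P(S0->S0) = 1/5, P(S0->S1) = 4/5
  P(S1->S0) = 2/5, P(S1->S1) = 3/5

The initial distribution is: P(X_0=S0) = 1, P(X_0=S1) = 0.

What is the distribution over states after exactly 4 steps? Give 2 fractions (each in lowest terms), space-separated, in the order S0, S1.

Propagating the distribution step by step (d_{t+1} = d_t * P):
d_0 = (S0=1, S1=0)
  d_1[S0] = 1*1/5 + 0*2/5 = 1/5
  d_1[S1] = 1*4/5 + 0*3/5 = 4/5
d_1 = (S0=1/5, S1=4/5)
  d_2[S0] = 1/5*1/5 + 4/5*2/5 = 9/25
  d_2[S1] = 1/5*4/5 + 4/5*3/5 = 16/25
d_2 = (S0=9/25, S1=16/25)
  d_3[S0] = 9/25*1/5 + 16/25*2/5 = 41/125
  d_3[S1] = 9/25*4/5 + 16/25*3/5 = 84/125
d_3 = (S0=41/125, S1=84/125)
  d_4[S0] = 41/125*1/5 + 84/125*2/5 = 209/625
  d_4[S1] = 41/125*4/5 + 84/125*3/5 = 416/625
d_4 = (S0=209/625, S1=416/625)

Answer: 209/625 416/625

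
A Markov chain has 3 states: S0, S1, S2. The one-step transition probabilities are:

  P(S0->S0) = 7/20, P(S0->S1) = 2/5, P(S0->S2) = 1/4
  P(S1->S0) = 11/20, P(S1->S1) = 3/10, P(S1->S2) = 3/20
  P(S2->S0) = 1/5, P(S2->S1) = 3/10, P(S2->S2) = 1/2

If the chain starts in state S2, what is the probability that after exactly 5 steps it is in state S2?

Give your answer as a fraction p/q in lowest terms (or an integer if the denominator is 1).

Answer: 463289/1600000

Derivation:
Computing P^5 by repeated multiplication:
P^1 =
  S0: [7/20, 2/5, 1/4]
  S1: [11/20, 3/10, 3/20]
  S2: [1/5, 3/10, 1/2]
P^2 =
  S0: [157/400, 67/200, 109/400]
  S1: [31/80, 71/200, 103/400]
  S2: [67/200, 8/25, 69/200]
P^3 =
  S0: [3009/8000, 1357/4000, 2277/8000]
  S1: [3059/8000, 271/800, 2231/8000]
  S2: [1449/4000, 667/2000, 1217/4000]
P^4 =
  S0: [2401/6400, 27009/80000, 45957/160000]
  S1: [60147/160000, 27059/80000, 9147/32000]
  S2: [5937/16000, 13449/40000, 23417/80000]
P^5 =
  S0: [1198201/3200000, 21601/64000, 921749/3200000]
  S1: [1199267/3200000, 540147/1600000, 920439/3200000]
  S2: [597341/1600000, 53937/160000, 463289/1600000]

(P^5)[S2 -> S2] = 463289/1600000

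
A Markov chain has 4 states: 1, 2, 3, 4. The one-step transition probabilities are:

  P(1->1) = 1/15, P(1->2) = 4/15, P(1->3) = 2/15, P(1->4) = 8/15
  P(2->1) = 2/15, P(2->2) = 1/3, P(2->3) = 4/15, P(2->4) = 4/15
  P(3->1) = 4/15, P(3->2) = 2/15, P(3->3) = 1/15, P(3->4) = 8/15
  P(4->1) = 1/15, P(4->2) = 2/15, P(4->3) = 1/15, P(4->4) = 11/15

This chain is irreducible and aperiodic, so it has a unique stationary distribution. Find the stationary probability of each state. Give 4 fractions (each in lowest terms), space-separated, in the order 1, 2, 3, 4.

Answer: 11/109 20/109 12/109 66/109

Derivation:
The stationary distribution satisfies pi = pi * P, i.e.:
  pi_1 = 1/15*pi_1 + 2/15*pi_2 + 4/15*pi_3 + 1/15*pi_4
  pi_2 = 4/15*pi_1 + 1/3*pi_2 + 2/15*pi_3 + 2/15*pi_4
  pi_3 = 2/15*pi_1 + 4/15*pi_2 + 1/15*pi_3 + 1/15*pi_4
  pi_4 = 8/15*pi_1 + 4/15*pi_2 + 8/15*pi_3 + 11/15*pi_4
with normalization: pi_1 + pi_2 + pi_3 + pi_4 = 1.

Using the first 3 balance equations plus normalization, the linear system A*pi = b is:
  [-14/15, 2/15, 4/15, 1/15] . pi = 0
  [4/15, -2/3, 2/15, 2/15] . pi = 0
  [2/15, 4/15, -14/15, 1/15] . pi = 0
  [1, 1, 1, 1] . pi = 1

Solving yields:
  pi_1 = 11/109
  pi_2 = 20/109
  pi_3 = 12/109
  pi_4 = 66/109

Verification (pi * P):
  11/109*1/15 + 20/109*2/15 + 12/109*4/15 + 66/109*1/15 = 11/109 = pi_1  (ok)
  11/109*4/15 + 20/109*1/3 + 12/109*2/15 + 66/109*2/15 = 20/109 = pi_2  (ok)
  11/109*2/15 + 20/109*4/15 + 12/109*1/15 + 66/109*1/15 = 12/109 = pi_3  (ok)
  11/109*8/15 + 20/109*4/15 + 12/109*8/15 + 66/109*11/15 = 66/109 = pi_4  (ok)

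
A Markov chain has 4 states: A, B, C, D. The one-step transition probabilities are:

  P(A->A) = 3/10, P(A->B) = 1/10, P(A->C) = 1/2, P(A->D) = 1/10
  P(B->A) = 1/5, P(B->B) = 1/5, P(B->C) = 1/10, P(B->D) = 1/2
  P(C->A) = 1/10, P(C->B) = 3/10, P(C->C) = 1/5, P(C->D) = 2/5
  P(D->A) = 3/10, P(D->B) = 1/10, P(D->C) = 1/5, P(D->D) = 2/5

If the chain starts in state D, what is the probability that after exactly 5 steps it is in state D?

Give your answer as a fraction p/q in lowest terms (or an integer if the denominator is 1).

Answer: 8691/25000

Derivation:
Computing P^5 by repeated multiplication:
P^1 =
  A: [3/10, 1/10, 1/2, 1/10]
  B: [1/5, 1/5, 1/10, 1/2]
  C: [1/10, 3/10, 1/5, 2/5]
  D: [3/10, 1/10, 1/5, 2/5]
P^2 =
  A: [19/100, 21/100, 7/25, 8/25]
  B: [13/50, 7/50, 6/25, 9/25]
  C: [23/100, 17/100, 1/5, 2/5]
  D: [1/4, 3/20, 7/25, 8/25]
P^3 =
  A: [223/1000, 177/1000, 59/250, 91/250]
  B: [119/500, 81/500, 33/125, 42/125]
  C: [243/1000, 157/1000, 63/250, 87/250]
  D: [229/1000, 171/1000, 13/50, 17/50]
P^4 =
  A: [2351/10000, 1649/10000, 623/2500, 877/2500]
  B: [231/1000, 169/1000, 319/1250, 431/1250]
  C: [2339/10000, 1661/10000, 643/2500, 857/2500]
  D: [2309/10000, 1691/10000, 629/2500, 871/2500]
P^5 =
  A: [23367/100000, 16633/100000, 6351/25000, 8649/25000]
  B: [11603/50000, 8397/50000, 631/2500, 869/2500]
  C: [4639/20000, 3361/20000, 6339/25000, 8661/25000]
  D: [23277/100000, 16723/100000, 6309/25000, 8691/25000]

(P^5)[D -> D] = 8691/25000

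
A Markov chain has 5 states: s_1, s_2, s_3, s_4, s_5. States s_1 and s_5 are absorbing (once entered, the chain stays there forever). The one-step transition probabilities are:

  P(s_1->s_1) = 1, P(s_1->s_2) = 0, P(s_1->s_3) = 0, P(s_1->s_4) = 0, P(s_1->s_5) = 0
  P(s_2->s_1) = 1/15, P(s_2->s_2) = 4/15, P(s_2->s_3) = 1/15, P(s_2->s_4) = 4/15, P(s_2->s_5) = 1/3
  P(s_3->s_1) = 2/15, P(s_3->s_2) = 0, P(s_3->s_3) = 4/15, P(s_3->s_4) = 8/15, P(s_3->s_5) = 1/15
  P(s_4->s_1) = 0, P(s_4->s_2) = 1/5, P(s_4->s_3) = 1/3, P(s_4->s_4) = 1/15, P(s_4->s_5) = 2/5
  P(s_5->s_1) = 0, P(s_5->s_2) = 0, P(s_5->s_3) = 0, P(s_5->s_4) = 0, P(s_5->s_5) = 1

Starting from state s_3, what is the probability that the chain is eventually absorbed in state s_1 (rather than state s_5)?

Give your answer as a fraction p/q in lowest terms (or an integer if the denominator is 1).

Answer: 154/549

Derivation:
Let a_i = P(absorbed in s_1 | start in state i).
Boundary conditions: a_s_1 = 1, a_s_5 = 0.
For each transient state i, a_i = sum_j P(i->j) * a_j:
  a_s_2 = 1/15*a_s_1 + 4/15*a_s_2 + 1/15*a_s_3 + 4/15*a_s_4 + 1/3*a_s_5
  a_s_3 = 2/15*a_s_1 + 0*a_s_2 + 4/15*a_s_3 + 8/15*a_s_4 + 1/15*a_s_5
  a_s_4 = 0*a_s_1 + 1/5*a_s_2 + 1/3*a_s_3 + 1/15*a_s_4 + 2/5*a_s_5

Substituting a_s_1 = 1 and a_s_5 = 0, rearrange to (I - Q) a = r where r[i] = P(i -> s_1):
  [11/15, -1/15, -4/15] . (a_s_2, a_s_3, a_s_4) = 1/15
  [0, 11/15, -8/15] . (a_s_2, a_s_3, a_s_4) = 2/15
  [-1/5, -1/3, 14/15] . (a_s_2, a_s_3, a_s_4) = 0

Solving yields:
  a_s_2 = 91/549
  a_s_3 = 154/549
  a_s_4 = 149/1098

Starting state is s_3, so the absorption probability is a_s_3 = 154/549.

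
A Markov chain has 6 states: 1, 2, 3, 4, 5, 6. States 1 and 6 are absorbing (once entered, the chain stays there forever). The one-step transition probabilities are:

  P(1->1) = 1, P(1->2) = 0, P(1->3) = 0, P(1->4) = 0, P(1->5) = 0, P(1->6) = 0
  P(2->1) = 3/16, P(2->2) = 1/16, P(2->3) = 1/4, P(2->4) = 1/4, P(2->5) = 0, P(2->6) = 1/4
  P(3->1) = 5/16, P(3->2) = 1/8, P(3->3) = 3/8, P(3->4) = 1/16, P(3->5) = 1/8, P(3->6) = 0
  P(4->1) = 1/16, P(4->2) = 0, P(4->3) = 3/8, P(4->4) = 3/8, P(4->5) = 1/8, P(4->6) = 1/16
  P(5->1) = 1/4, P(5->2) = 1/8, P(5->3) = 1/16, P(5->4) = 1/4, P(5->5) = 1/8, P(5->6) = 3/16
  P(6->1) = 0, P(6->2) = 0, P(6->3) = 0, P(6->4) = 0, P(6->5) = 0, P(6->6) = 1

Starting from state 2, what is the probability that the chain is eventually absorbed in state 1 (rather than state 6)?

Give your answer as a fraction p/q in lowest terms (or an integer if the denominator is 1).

Let a_i = P(absorbed in 1 | start in state i).
Boundary conditions: a_1 = 1, a_6 = 0.
For each transient state i, a_i = sum_j P(i->j) * a_j:
  a_2 = 3/16*a_1 + 1/16*a_2 + 1/4*a_3 + 1/4*a_4 + 0*a_5 + 1/4*a_6
  a_3 = 5/16*a_1 + 1/8*a_2 + 3/8*a_3 + 1/16*a_4 + 1/8*a_5 + 0*a_6
  a_4 = 1/16*a_1 + 0*a_2 + 3/8*a_3 + 3/8*a_4 + 1/8*a_5 + 1/16*a_6
  a_5 = 1/4*a_1 + 1/8*a_2 + 1/16*a_3 + 1/4*a_4 + 1/8*a_5 + 3/16*a_6

Substituting a_1 = 1 and a_6 = 0, rearrange to (I - Q) a = r where r[i] = P(i -> 1):
  [15/16, -1/4, -1/4, 0] . (a_2, a_3, a_4, a_5) = 3/16
  [-1/8, 5/8, -1/16, -1/8] . (a_2, a_3, a_4, a_5) = 5/16
  [0, -3/8, 5/8, -1/8] . (a_2, a_3, a_4, a_5) = 1/16
  [-1/8, -1/16, -1/4, 7/8] . (a_2, a_3, a_4, a_5) = 1/4

Solving yields:
  a_2 = 151/247
  a_3 = 203/247
  a_4 = 178/247
  a_5 = 315/494

Starting state is 2, so the absorption probability is a_2 = 151/247.

Answer: 151/247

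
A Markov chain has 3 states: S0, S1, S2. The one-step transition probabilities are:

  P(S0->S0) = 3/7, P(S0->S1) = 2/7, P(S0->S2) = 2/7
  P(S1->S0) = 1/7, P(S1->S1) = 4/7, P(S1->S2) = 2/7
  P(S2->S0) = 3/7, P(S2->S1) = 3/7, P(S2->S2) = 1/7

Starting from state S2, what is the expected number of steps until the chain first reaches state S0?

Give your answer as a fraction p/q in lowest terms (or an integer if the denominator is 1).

Let h_i = expected steps to first reach S0 from state i.
Boundary: h_S0 = 0.
First-step equations for the other states:
  h_S1 = 1 + 1/7*h_S0 + 4/7*h_S1 + 2/7*h_S2
  h_S2 = 1 + 3/7*h_S0 + 3/7*h_S1 + 1/7*h_S2

Substituting h_S0 = 0 and rearranging gives the linear system (I - Q) h = 1:
  [3/7, -2/7] . (h_S1, h_S2) = 1
  [-3/7, 6/7] . (h_S1, h_S2) = 1

Solving yields:
  h_S1 = 14/3
  h_S2 = 7/2

Starting state is S2, so the expected hitting time is h_S2 = 7/2.

Answer: 7/2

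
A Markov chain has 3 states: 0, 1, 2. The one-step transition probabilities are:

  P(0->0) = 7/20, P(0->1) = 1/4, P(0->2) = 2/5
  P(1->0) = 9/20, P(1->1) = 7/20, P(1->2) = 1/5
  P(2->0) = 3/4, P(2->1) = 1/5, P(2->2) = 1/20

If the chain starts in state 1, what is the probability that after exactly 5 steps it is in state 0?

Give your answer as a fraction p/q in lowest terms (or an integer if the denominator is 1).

Computing P^5 by repeated multiplication:
P^1 =
  0: [7/20, 1/4, 2/5]
  1: [9/20, 7/20, 1/5]
  2: [3/4, 1/5, 1/20]
P^2 =
  0: [107/200, 51/200, 21/100]
  1: [93/200, 11/40, 13/50]
  2: [39/100, 107/400, 137/400]
P^3 =
  0: [919/2000, 53/200, 551/2000]
  1: [963/2000, 529/2000, 127/500]
  2: [411/800, 2077/8000, 1813/8000]
P^4 =
  0: [4867/10000, 10509/40000, 10023/40000]
  1: [9561/20000, 211/800, 1291/5000]
  2: [37329/80000, 42341/160000, 43001/160000]
P^5 =
  0: [190601/400000, 42199/160000, 207803/800000]
  1: [95931/200000, 52693/200000, 3211/12500]
  2: [154869/320000, 841681/3200000, 809629/3200000]

(P^5)[1 -> 0] = 95931/200000

Answer: 95931/200000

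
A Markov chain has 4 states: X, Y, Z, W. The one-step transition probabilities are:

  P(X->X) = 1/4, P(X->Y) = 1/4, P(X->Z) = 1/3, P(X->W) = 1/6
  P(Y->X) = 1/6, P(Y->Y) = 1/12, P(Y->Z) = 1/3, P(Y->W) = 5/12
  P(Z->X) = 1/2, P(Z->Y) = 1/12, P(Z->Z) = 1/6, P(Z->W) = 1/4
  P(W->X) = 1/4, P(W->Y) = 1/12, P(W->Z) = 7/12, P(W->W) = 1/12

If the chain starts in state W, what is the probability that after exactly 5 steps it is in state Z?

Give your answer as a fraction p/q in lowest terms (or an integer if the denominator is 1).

Computing P^5 by repeated multiplication:
P^1 =
  X: [1/4, 1/4, 1/3, 1/6]
  Y: [1/6, 1/12, 1/3, 5/12]
  Z: [1/2, 1/12, 1/6, 1/4]
  W: [1/4, 1/12, 7/12, 1/12]
P^2 =
  X: [5/16, 1/8, 23/72, 35/144]
  Y: [47/144, 1/9, 55/144, 13/72]
  Z: [41/144, 1/6, 53/144, 13/72]
  W: [7/18, 1/8, 37/144, 11/48]
P^3 =
  X: [23/72, 13/96, 589/1728, 353/1728]
  Y: [581/1728, 119/864, 17/54, 365/1728]
  Z: [21/64, 113/864, 137/432, 43/192]
  W: [175/576, 4/27, 601/1728, 173/864]
P^4 =
  X: [2239/6912, 59/432, 6793/20736, 2197/10368]
  Y: [3289/10368, 1445/10368, 6919/20736, 4349/20736]
  Z: [3301/10368, 53/384, 6977/20736, 4295/20736]
  W: [6731/20736, 463/3456, 1687/5184, 1493/6912]
P^5 =
  X: [26585/82944, 5695/41472, 20635/62208, 52367/248832]
  Y: [80075/248832, 8473/62208, 82153/248832, 6589/31104]
  Z: [26759/82944, 8485/62208, 81875/248832, 1465/6912]
  W: [13279/41472, 17099/124416, 82885/248832, 52075/248832]

(P^5)[W -> Z] = 82885/248832

Answer: 82885/248832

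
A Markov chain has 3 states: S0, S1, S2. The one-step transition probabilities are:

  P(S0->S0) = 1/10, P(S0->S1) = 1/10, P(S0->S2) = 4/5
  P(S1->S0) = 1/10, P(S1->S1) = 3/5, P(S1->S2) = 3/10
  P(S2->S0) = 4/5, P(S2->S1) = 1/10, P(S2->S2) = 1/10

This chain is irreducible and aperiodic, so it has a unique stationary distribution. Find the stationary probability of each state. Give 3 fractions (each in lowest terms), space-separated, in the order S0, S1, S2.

The stationary distribution satisfies pi = pi * P, i.e.:
  pi_S0 = 1/10*pi_S0 + 1/10*pi_S1 + 4/5*pi_S2
  pi_S1 = 1/10*pi_S0 + 3/5*pi_S1 + 1/10*pi_S2
  pi_S2 = 4/5*pi_S0 + 3/10*pi_S1 + 1/10*pi_S2
with normalization: pi_S0 + pi_S1 + pi_S2 = 1.

Using the first 2 balance equations plus normalization, the linear system A*pi = b is:
  [-9/10, 1/10, 4/5] . pi = 0
  [1/10, -2/5, 1/10] . pi = 0
  [1, 1, 1] . pi = 1

Solving yields:
  pi_S0 = 33/85
  pi_S1 = 1/5
  pi_S2 = 7/17

Verification (pi * P):
  33/85*1/10 + 1/5*1/10 + 7/17*4/5 = 33/85 = pi_S0  (ok)
  33/85*1/10 + 1/5*3/5 + 7/17*1/10 = 1/5 = pi_S1  (ok)
  33/85*4/5 + 1/5*3/10 + 7/17*1/10 = 7/17 = pi_S2  (ok)

Answer: 33/85 1/5 7/17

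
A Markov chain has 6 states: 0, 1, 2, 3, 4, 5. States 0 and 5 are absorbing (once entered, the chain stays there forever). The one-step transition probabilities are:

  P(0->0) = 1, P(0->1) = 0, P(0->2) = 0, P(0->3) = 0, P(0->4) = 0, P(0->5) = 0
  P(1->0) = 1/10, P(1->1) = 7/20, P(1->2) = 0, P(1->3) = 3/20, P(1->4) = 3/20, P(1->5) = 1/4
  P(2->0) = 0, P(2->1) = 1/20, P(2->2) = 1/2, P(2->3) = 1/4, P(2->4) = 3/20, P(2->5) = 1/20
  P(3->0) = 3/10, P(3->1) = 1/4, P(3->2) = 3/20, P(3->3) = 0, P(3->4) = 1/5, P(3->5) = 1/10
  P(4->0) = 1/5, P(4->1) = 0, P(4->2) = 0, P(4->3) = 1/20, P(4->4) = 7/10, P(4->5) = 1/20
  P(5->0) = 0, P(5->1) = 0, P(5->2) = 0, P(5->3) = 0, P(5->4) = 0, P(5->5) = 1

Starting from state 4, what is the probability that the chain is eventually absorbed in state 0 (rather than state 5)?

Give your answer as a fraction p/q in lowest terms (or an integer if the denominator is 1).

Let a_i = P(absorbed in 0 | start in state i).
Boundary conditions: a_0 = 1, a_5 = 0.
For each transient state i, a_i = sum_j P(i->j) * a_j:
  a_1 = 1/10*a_0 + 7/20*a_1 + 0*a_2 + 3/20*a_3 + 3/20*a_4 + 1/4*a_5
  a_2 = 0*a_0 + 1/20*a_1 + 1/2*a_2 + 1/4*a_3 + 3/20*a_4 + 1/20*a_5
  a_3 = 3/10*a_0 + 1/4*a_1 + 3/20*a_2 + 0*a_3 + 1/5*a_4 + 1/10*a_5
  a_4 = 1/5*a_0 + 0*a_1 + 0*a_2 + 1/20*a_3 + 7/10*a_4 + 1/20*a_5

Substituting a_0 = 1 and a_5 = 0, rearrange to (I - Q) a = r where r[i] = P(i -> 0):
  [13/20, 0, -3/20, -3/20] . (a_1, a_2, a_3, a_4) = 1/10
  [-1/20, 1/2, -1/4, -3/20] . (a_1, a_2, a_3, a_4) = 0
  [-1/4, -3/20, 1, -1/5] . (a_1, a_2, a_3, a_4) = 3/10
  [0, 0, -1/20, 3/10] . (a_1, a_2, a_3, a_4) = 1/5

Solving yields:
  a_1 = 619/1268
  a_2 = 783/1268
  a_3 = 425/634
  a_4 = 987/1268

Starting state is 4, so the absorption probability is a_4 = 987/1268.

Answer: 987/1268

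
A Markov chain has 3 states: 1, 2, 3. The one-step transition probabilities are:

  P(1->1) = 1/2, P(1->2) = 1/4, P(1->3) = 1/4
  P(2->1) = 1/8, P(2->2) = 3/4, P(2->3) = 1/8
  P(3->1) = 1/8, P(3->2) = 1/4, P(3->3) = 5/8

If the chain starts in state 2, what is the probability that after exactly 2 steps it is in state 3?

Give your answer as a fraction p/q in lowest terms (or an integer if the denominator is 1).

Computing P^2 by repeated multiplication:
P^1 =
  1: [1/2, 1/4, 1/4]
  2: [1/8, 3/4, 1/8]
  3: [1/8, 1/4, 5/8]
P^2 =
  1: [5/16, 3/8, 5/16]
  2: [11/64, 5/8, 13/64]
  3: [11/64, 3/8, 29/64]

(P^2)[2 -> 3] = 13/64

Answer: 13/64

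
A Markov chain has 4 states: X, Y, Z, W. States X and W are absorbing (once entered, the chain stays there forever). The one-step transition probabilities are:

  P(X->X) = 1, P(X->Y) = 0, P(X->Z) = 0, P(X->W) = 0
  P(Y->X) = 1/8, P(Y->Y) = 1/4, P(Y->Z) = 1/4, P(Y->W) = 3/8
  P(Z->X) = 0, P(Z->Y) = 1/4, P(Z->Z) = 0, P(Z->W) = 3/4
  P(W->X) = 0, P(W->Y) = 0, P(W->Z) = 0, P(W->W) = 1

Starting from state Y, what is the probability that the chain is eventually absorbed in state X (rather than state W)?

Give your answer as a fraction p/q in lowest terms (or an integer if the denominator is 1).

Answer: 2/11

Derivation:
Let a_i = P(absorbed in X | start in state i).
Boundary conditions: a_X = 1, a_W = 0.
For each transient state i, a_i = sum_j P(i->j) * a_j:
  a_Y = 1/8*a_X + 1/4*a_Y + 1/4*a_Z + 3/8*a_W
  a_Z = 0*a_X + 1/4*a_Y + 0*a_Z + 3/4*a_W

Substituting a_X = 1 and a_W = 0, rearrange to (I - Q) a = r where r[i] = P(i -> X):
  [3/4, -1/4] . (a_Y, a_Z) = 1/8
  [-1/4, 1] . (a_Y, a_Z) = 0

Solving yields:
  a_Y = 2/11
  a_Z = 1/22

Starting state is Y, so the absorption probability is a_Y = 2/11.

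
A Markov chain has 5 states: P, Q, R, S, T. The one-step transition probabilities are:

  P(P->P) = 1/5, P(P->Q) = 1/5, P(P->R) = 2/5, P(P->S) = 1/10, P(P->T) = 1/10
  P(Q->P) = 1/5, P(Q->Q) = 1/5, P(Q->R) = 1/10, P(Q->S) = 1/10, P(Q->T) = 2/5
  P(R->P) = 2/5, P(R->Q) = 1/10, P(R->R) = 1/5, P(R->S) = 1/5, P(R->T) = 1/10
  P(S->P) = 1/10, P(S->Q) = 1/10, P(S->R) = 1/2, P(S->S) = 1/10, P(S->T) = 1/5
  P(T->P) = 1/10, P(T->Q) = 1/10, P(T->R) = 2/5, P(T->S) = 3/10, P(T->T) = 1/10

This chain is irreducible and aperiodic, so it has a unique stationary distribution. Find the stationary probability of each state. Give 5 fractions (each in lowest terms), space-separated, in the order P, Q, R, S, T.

Answer: 2713/11768 1609/11768 460/1471 1915/11768 1851/11768

Derivation:
The stationary distribution satisfies pi = pi * P, i.e.:
  pi_P = 1/5*pi_P + 1/5*pi_Q + 2/5*pi_R + 1/10*pi_S + 1/10*pi_T
  pi_Q = 1/5*pi_P + 1/5*pi_Q + 1/10*pi_R + 1/10*pi_S + 1/10*pi_T
  pi_R = 2/5*pi_P + 1/10*pi_Q + 1/5*pi_R + 1/2*pi_S + 2/5*pi_T
  pi_S = 1/10*pi_P + 1/10*pi_Q + 1/5*pi_R + 1/10*pi_S + 3/10*pi_T
  pi_T = 1/10*pi_P + 2/5*pi_Q + 1/10*pi_R + 1/5*pi_S + 1/10*pi_T
with normalization: pi_P + pi_Q + pi_R + pi_S + pi_T = 1.

Using the first 4 balance equations plus normalization, the linear system A*pi = b is:
  [-4/5, 1/5, 2/5, 1/10, 1/10] . pi = 0
  [1/5, -4/5, 1/10, 1/10, 1/10] . pi = 0
  [2/5, 1/10, -4/5, 1/2, 2/5] . pi = 0
  [1/10, 1/10, 1/5, -9/10, 3/10] . pi = 0
  [1, 1, 1, 1, 1] . pi = 1

Solving yields:
  pi_P = 2713/11768
  pi_Q = 1609/11768
  pi_R = 460/1471
  pi_S = 1915/11768
  pi_T = 1851/11768

Verification (pi * P):
  2713/11768*1/5 + 1609/11768*1/5 + 460/1471*2/5 + 1915/11768*1/10 + 1851/11768*1/10 = 2713/11768 = pi_P  (ok)
  2713/11768*1/5 + 1609/11768*1/5 + 460/1471*1/10 + 1915/11768*1/10 + 1851/11768*1/10 = 1609/11768 = pi_Q  (ok)
  2713/11768*2/5 + 1609/11768*1/10 + 460/1471*1/5 + 1915/11768*1/2 + 1851/11768*2/5 = 460/1471 = pi_R  (ok)
  2713/11768*1/10 + 1609/11768*1/10 + 460/1471*1/5 + 1915/11768*1/10 + 1851/11768*3/10 = 1915/11768 = pi_S  (ok)
  2713/11768*1/10 + 1609/11768*2/5 + 460/1471*1/10 + 1915/11768*1/5 + 1851/11768*1/10 = 1851/11768 = pi_T  (ok)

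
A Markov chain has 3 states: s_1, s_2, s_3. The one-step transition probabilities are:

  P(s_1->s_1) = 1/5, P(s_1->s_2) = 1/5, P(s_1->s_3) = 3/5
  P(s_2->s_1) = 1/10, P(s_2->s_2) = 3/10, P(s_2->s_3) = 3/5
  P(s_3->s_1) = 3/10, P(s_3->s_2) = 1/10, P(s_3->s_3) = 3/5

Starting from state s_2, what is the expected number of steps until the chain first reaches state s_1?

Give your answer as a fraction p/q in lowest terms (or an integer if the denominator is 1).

Answer: 50/11

Derivation:
Let h_i = expected steps to first reach s_1 from state i.
Boundary: h_s_1 = 0.
First-step equations for the other states:
  h_s_2 = 1 + 1/10*h_s_1 + 3/10*h_s_2 + 3/5*h_s_3
  h_s_3 = 1 + 3/10*h_s_1 + 1/10*h_s_2 + 3/5*h_s_3

Substituting h_s_1 = 0 and rearranging gives the linear system (I - Q) h = 1:
  [7/10, -3/5] . (h_s_2, h_s_3) = 1
  [-1/10, 2/5] . (h_s_2, h_s_3) = 1

Solving yields:
  h_s_2 = 50/11
  h_s_3 = 40/11

Starting state is s_2, so the expected hitting time is h_s_2 = 50/11.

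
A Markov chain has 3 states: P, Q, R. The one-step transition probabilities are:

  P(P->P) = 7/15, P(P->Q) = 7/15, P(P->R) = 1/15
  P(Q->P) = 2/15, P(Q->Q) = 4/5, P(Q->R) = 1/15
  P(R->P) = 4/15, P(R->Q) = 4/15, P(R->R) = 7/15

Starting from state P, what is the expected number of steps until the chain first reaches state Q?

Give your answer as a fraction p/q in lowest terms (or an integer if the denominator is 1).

Answer: 9/4

Derivation:
Let h_i = expected steps to first reach Q from state i.
Boundary: h_Q = 0.
First-step equations for the other states:
  h_P = 1 + 7/15*h_P + 7/15*h_Q + 1/15*h_R
  h_R = 1 + 4/15*h_P + 4/15*h_Q + 7/15*h_R

Substituting h_Q = 0 and rearranging gives the linear system (I - Q) h = 1:
  [8/15, -1/15] . (h_P, h_R) = 1
  [-4/15, 8/15] . (h_P, h_R) = 1

Solving yields:
  h_P = 9/4
  h_R = 3

Starting state is P, so the expected hitting time is h_P = 9/4.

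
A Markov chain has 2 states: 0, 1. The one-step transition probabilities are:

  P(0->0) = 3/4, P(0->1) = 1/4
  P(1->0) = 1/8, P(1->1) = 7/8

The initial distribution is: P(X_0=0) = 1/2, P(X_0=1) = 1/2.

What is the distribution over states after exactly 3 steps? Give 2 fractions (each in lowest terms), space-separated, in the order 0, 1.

Answer: 383/1024 641/1024

Derivation:
Propagating the distribution step by step (d_{t+1} = d_t * P):
d_0 = (0=1/2, 1=1/2)
  d_1[0] = 1/2*3/4 + 1/2*1/8 = 7/16
  d_1[1] = 1/2*1/4 + 1/2*7/8 = 9/16
d_1 = (0=7/16, 1=9/16)
  d_2[0] = 7/16*3/4 + 9/16*1/8 = 51/128
  d_2[1] = 7/16*1/4 + 9/16*7/8 = 77/128
d_2 = (0=51/128, 1=77/128)
  d_3[0] = 51/128*3/4 + 77/128*1/8 = 383/1024
  d_3[1] = 51/128*1/4 + 77/128*7/8 = 641/1024
d_3 = (0=383/1024, 1=641/1024)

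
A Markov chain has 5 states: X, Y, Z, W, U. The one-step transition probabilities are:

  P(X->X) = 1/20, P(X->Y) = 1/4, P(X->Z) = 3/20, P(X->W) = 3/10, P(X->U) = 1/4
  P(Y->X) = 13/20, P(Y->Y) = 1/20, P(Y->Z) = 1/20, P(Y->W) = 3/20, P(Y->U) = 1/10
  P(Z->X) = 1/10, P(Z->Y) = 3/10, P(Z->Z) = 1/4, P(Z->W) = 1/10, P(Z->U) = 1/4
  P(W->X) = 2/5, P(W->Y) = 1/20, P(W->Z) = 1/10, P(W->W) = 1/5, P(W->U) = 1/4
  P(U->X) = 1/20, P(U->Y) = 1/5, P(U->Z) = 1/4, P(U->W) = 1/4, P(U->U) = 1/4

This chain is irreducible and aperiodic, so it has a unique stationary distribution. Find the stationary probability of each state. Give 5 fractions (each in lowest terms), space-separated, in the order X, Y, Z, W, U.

The stationary distribution satisfies pi = pi * P, i.e.:
  pi_X = 1/20*pi_X + 13/20*pi_Y + 1/10*pi_Z + 2/5*pi_W + 1/20*pi_U
  pi_Y = 1/4*pi_X + 1/20*pi_Y + 3/10*pi_Z + 1/20*pi_W + 1/5*pi_U
  pi_Z = 3/20*pi_X + 1/20*pi_Y + 1/4*pi_Z + 1/10*pi_W + 1/4*pi_U
  pi_W = 3/10*pi_X + 3/20*pi_Y + 1/10*pi_Z + 1/5*pi_W + 1/4*pi_U
  pi_U = 1/4*pi_X + 1/10*pi_Y + 1/4*pi_Z + 1/4*pi_W + 1/4*pi_U
with normalization: pi_X + pi_Y + pi_Z + pi_W + pi_U = 1.

Using the first 4 balance equations plus normalization, the linear system A*pi = b is:
  [-19/20, 13/20, 1/10, 2/5, 1/20] . pi = 0
  [1/4, -19/20, 3/10, 1/20, 1/5] . pi = 0
  [3/20, 1/20, -3/4, 1/10, 1/4] . pi = 0
  [3/10, 3/20, 1/10, -4/5, 1/4] . pi = 0
  [1, 1, 1, 1, 1] . pi = 1

Solving yields:
  pi_X = 43182/184571
  pi_Y = 31505/184571
  pi_Z = 29710/184571
  pi_W = 38757/184571
  pi_U = 41417/184571

Verification (pi * P):
  43182/184571*1/20 + 31505/184571*13/20 + 29710/184571*1/10 + 38757/184571*2/5 + 41417/184571*1/20 = 43182/184571 = pi_X  (ok)
  43182/184571*1/4 + 31505/184571*1/20 + 29710/184571*3/10 + 38757/184571*1/20 + 41417/184571*1/5 = 31505/184571 = pi_Y  (ok)
  43182/184571*3/20 + 31505/184571*1/20 + 29710/184571*1/4 + 38757/184571*1/10 + 41417/184571*1/4 = 29710/184571 = pi_Z  (ok)
  43182/184571*3/10 + 31505/184571*3/20 + 29710/184571*1/10 + 38757/184571*1/5 + 41417/184571*1/4 = 38757/184571 = pi_W  (ok)
  43182/184571*1/4 + 31505/184571*1/10 + 29710/184571*1/4 + 38757/184571*1/4 + 41417/184571*1/4 = 41417/184571 = pi_U  (ok)

Answer: 43182/184571 31505/184571 29710/184571 38757/184571 41417/184571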